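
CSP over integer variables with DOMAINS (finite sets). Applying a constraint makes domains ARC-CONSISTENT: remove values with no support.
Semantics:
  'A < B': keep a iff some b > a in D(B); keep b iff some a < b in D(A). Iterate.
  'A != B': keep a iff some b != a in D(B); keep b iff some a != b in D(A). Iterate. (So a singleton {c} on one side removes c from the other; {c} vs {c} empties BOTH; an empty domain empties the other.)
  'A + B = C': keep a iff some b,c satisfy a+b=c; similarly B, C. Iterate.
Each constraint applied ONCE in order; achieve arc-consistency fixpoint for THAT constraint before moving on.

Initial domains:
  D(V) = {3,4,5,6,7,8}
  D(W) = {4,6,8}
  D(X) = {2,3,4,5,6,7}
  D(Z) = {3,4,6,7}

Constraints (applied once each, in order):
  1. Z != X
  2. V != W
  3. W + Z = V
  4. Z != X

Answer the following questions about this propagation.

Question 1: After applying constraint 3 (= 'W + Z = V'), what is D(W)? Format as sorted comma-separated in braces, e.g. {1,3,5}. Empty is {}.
Constraint 1 (Z != X) on D(Z)={3,4,6,7} D(X)={2,3,4,5,6,7}: no change
Constraint 2 (V != W) on D(V)={3,4,5,6,7,8} D(W)={4,6,8}: no change
Constraint 3 (W + Z = V) on D(W)={4,6,8} D(Z)={3,4,6,7} D(V)={3,4,5,6,7,8}: W {4,6,8}->{4}; Z {3,4,6,7}->{3,4}; V {3,4,5,6,7,8}->{7,8}
So after constraint 3: D(W) = {4}

Answer: {4}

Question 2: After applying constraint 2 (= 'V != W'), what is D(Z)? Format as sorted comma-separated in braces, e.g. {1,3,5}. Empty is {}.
Constraint 1 (Z != X) on D(Z)={3,4,6,7} D(X)={2,3,4,5,6,7}: no change
Constraint 2 (V != W) on D(V)={3,4,5,6,7,8} D(W)={4,6,8}: no change
So after constraint 2: D(Z) = {3,4,6,7}

Answer: {3,4,6,7}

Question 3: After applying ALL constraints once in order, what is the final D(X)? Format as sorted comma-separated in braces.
Constraint 1 (Z != X) on D(Z)={3,4,6,7} D(X)={2,3,4,5,6,7}: no change
Constraint 2 (V != W) on D(V)={3,4,5,6,7,8} D(W)={4,6,8}: no change
Constraint 3 (W + Z = V) on D(W)={4,6,8} D(Z)={3,4,6,7} D(V)={3,4,5,6,7,8}: W {4,6,8}->{4}; Z {3,4,6,7}->{3,4}; V {3,4,5,6,7,8}->{7,8}
Constraint 4 (Z != X) on D(Z)={3,4} D(X)={2,3,4,5,6,7}: no change
So after all 4 constraints: D(X) = {2,3,4,5,6,7}

Answer: {2,3,4,5,6,7}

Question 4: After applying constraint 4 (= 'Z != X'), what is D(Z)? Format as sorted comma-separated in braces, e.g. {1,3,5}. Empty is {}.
Answer: {3,4}

Derivation:
Constraint 1 (Z != X) on D(Z)={3,4,6,7} D(X)={2,3,4,5,6,7}: no change
Constraint 2 (V != W) on D(V)={3,4,5,6,7,8} D(W)={4,6,8}: no change
Constraint 3 (W + Z = V) on D(W)={4,6,8} D(Z)={3,4,6,7} D(V)={3,4,5,6,7,8}: W {4,6,8}->{4}; Z {3,4,6,7}->{3,4}; V {3,4,5,6,7,8}->{7,8}
Constraint 4 (Z != X) on D(Z)={3,4} D(X)={2,3,4,5,6,7}: no change
So after constraint 4: D(Z) = {3,4}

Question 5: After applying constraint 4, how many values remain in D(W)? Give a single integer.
Constraint 1 (Z != X) on D(Z)={3,4,6,7} D(X)={2,3,4,5,6,7}: no change
Constraint 2 (V != W) on D(V)={3,4,5,6,7,8} D(W)={4,6,8}: no change
Constraint 3 (W + Z = V) on D(W)={4,6,8} D(Z)={3,4,6,7} D(V)={3,4,5,6,7,8}: W {4,6,8}->{4}; Z {3,4,6,7}->{3,4}; V {3,4,5,6,7,8}->{7,8}
Constraint 4 (Z != X) on D(Z)={3,4} D(X)={2,3,4,5,6,7}: no change
So after constraint 4: D(W)={4}, size = 1

Answer: 1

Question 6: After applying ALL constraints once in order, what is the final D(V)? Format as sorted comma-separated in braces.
Constraint 1 (Z != X) on D(Z)={3,4,6,7} D(X)={2,3,4,5,6,7}: no change
Constraint 2 (V != W) on D(V)={3,4,5,6,7,8} D(W)={4,6,8}: no change
Constraint 3 (W + Z = V) on D(W)={4,6,8} D(Z)={3,4,6,7} D(V)={3,4,5,6,7,8}: W {4,6,8}->{4}; Z {3,4,6,7}->{3,4}; V {3,4,5,6,7,8}->{7,8}
Constraint 4 (Z != X) on D(Z)={3,4} D(X)={2,3,4,5,6,7}: no change
So after all 4 constraints: D(V) = {7,8}

Answer: {7,8}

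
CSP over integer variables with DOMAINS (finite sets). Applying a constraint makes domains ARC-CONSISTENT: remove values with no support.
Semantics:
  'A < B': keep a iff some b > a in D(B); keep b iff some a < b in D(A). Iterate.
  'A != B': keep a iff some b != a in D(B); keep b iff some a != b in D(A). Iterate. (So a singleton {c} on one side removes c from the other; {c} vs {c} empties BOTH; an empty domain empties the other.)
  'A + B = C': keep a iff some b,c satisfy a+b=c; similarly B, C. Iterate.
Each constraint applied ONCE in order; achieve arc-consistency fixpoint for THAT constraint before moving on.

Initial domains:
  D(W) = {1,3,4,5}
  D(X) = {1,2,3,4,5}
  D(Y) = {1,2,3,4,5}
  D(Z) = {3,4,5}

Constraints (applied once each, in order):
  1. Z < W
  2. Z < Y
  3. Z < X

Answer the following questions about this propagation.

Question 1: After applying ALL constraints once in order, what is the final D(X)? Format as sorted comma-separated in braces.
Constraint 1 (Z < W) on D(Z)={3,4,5} D(W)={1,3,4,5}: Z {3,4,5}->{3,4}; W {1,3,4,5}->{4,5}
Constraint 2 (Z < Y) on D(Z)={3,4} D(Y)={1,2,3,4,5}: Y {1,2,3,4,5}->{4,5}
Constraint 3 (Z < X) on D(Z)={3,4} D(X)={1,2,3,4,5}: X {1,2,3,4,5}->{4,5}
So after all 3 constraints: D(X) = {4,5}

Answer: {4,5}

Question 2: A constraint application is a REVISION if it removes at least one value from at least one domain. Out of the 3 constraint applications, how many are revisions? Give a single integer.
Constraint 1 (Z < W) on D(Z)={3,4,5} D(W)={1,3,4,5}: Z {3,4,5}->{3,4}; W {1,3,4,5}->{4,5} => REVISION
Constraint 2 (Z < Y) on D(Z)={3,4} D(Y)={1,2,3,4,5}: Y {1,2,3,4,5}->{4,5} => REVISION
Constraint 3 (Z < X) on D(Z)={3,4} D(X)={1,2,3,4,5}: X {1,2,3,4,5}->{4,5} => REVISION
Total revisions = 3

Answer: 3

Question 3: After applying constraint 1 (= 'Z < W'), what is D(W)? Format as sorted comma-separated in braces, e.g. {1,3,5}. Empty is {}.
Constraint 1 (Z < W) on D(Z)={3,4,5} D(W)={1,3,4,5}: Z {3,4,5}->{3,4}; W {1,3,4,5}->{4,5}
So after constraint 1: D(W) = {4,5}

Answer: {4,5}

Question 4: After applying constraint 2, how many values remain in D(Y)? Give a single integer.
Answer: 2

Derivation:
Constraint 1 (Z < W) on D(Z)={3,4,5} D(W)={1,3,4,5}: Z {3,4,5}->{3,4}; W {1,3,4,5}->{4,5}
Constraint 2 (Z < Y) on D(Z)={3,4} D(Y)={1,2,3,4,5}: Y {1,2,3,4,5}->{4,5}
So after constraint 2: D(Y)={4,5}, size = 2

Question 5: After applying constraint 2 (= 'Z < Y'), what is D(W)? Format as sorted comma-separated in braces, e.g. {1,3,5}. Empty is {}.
Answer: {4,5}

Derivation:
Constraint 1 (Z < W) on D(Z)={3,4,5} D(W)={1,3,4,5}: Z {3,4,5}->{3,4}; W {1,3,4,5}->{4,5}
Constraint 2 (Z < Y) on D(Z)={3,4} D(Y)={1,2,3,4,5}: Y {1,2,3,4,5}->{4,5}
So after constraint 2: D(W) = {4,5}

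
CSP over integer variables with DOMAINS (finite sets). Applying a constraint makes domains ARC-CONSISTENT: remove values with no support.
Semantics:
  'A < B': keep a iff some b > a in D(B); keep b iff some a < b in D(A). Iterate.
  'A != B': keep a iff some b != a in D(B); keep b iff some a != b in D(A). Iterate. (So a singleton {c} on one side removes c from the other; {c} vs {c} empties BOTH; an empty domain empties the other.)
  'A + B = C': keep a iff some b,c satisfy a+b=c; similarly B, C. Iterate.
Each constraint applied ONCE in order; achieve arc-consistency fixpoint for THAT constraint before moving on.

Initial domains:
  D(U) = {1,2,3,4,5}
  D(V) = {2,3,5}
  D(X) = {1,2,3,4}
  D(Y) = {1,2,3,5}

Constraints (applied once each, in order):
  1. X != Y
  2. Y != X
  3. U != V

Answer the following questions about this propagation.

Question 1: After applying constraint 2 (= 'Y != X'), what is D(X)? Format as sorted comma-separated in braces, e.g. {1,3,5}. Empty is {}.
Answer: {1,2,3,4}

Derivation:
Constraint 1 (X != Y) on D(X)={1,2,3,4} D(Y)={1,2,3,5}: no change
Constraint 2 (Y != X) on D(Y)={1,2,3,5} D(X)={1,2,3,4}: no change
So after constraint 2: D(X) = {1,2,3,4}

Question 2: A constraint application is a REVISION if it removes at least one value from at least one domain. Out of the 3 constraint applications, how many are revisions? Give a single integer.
Constraint 1 (X != Y) on D(X)={1,2,3,4} D(Y)={1,2,3,5}: no change => not a revision
Constraint 2 (Y != X) on D(Y)={1,2,3,5} D(X)={1,2,3,4}: no change => not a revision
Constraint 3 (U != V) on D(U)={1,2,3,4,5} D(V)={2,3,5}: no change => not a revision
Total revisions = 0

Answer: 0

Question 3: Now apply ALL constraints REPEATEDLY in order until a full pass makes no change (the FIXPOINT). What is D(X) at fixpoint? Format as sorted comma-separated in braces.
Answer: {1,2,3,4}

Derivation:
pass 0 (initial): D(X)={1,2,3,4}
pass 1: no change
Fixpoint after 1 passes: D(X) = {1,2,3,4}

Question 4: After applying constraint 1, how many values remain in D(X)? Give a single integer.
Answer: 4

Derivation:
Constraint 1 (X != Y) on D(X)={1,2,3,4} D(Y)={1,2,3,5}: no change
So after constraint 1: D(X)={1,2,3,4}, size = 4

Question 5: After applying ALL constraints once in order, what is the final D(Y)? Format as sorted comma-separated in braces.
Answer: {1,2,3,5}

Derivation:
Constraint 1 (X != Y) on D(X)={1,2,3,4} D(Y)={1,2,3,5}: no change
Constraint 2 (Y != X) on D(Y)={1,2,3,5} D(X)={1,2,3,4}: no change
Constraint 3 (U != V) on D(U)={1,2,3,4,5} D(V)={2,3,5}: no change
So after all 3 constraints: D(Y) = {1,2,3,5}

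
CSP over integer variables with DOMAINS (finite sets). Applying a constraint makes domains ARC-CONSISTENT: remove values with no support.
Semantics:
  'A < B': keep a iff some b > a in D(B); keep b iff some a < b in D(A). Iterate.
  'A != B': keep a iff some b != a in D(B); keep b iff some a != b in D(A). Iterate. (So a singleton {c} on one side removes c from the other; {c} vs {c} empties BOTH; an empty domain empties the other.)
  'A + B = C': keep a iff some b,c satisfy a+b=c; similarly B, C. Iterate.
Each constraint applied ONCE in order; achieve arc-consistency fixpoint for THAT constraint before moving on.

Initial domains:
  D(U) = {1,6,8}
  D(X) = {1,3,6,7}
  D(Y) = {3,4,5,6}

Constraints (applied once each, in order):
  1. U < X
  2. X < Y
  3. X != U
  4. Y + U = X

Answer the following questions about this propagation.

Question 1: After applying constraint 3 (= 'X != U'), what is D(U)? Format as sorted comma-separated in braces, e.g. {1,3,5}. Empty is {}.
Answer: {1,6}

Derivation:
Constraint 1 (U < X) on D(U)={1,6,8} D(X)={1,3,6,7}: U {1,6,8}->{1,6}; X {1,3,6,7}->{3,6,7}
Constraint 2 (X < Y) on D(X)={3,6,7} D(Y)={3,4,5,6}: X {3,6,7}->{3}; Y {3,4,5,6}->{4,5,6}
Constraint 3 (X != U) on D(X)={3} D(U)={1,6}: no change
So after constraint 3: D(U) = {1,6}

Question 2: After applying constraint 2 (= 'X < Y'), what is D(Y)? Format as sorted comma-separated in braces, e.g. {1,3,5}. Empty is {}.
Answer: {4,5,6}

Derivation:
Constraint 1 (U < X) on D(U)={1,6,8} D(X)={1,3,6,7}: U {1,6,8}->{1,6}; X {1,3,6,7}->{3,6,7}
Constraint 2 (X < Y) on D(X)={3,6,7} D(Y)={3,4,5,6}: X {3,6,7}->{3}; Y {3,4,5,6}->{4,5,6}
So after constraint 2: D(Y) = {4,5,6}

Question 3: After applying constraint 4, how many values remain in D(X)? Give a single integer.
Answer: 0

Derivation:
Constraint 1 (U < X) on D(U)={1,6,8} D(X)={1,3,6,7}: U {1,6,8}->{1,6}; X {1,3,6,7}->{3,6,7}
Constraint 2 (X < Y) on D(X)={3,6,7} D(Y)={3,4,5,6}: X {3,6,7}->{3}; Y {3,4,5,6}->{4,5,6}
Constraint 3 (X != U) on D(X)={3} D(U)={1,6}: no change
Constraint 4 (Y + U = X) on D(Y)={4,5,6} D(U)={1,6} D(X)={3}: Y {4,5,6}->{}; U {1,6}->{}; X {3}->{}
So after constraint 4: D(X)={}, size = 0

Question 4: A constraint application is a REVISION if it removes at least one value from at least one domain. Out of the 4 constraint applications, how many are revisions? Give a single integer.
Constraint 1 (U < X) on D(U)={1,6,8} D(X)={1,3,6,7}: U {1,6,8}->{1,6}; X {1,3,6,7}->{3,6,7} => REVISION
Constraint 2 (X < Y) on D(X)={3,6,7} D(Y)={3,4,5,6}: X {3,6,7}->{3}; Y {3,4,5,6}->{4,5,6} => REVISION
Constraint 3 (X != U) on D(X)={3} D(U)={1,6}: no change => not a revision
Constraint 4 (Y + U = X) on D(Y)={4,5,6} D(U)={1,6} D(X)={3}: Y {4,5,6}->{}; U {1,6}->{}; X {3}->{} => REVISION
Total revisions = 3

Answer: 3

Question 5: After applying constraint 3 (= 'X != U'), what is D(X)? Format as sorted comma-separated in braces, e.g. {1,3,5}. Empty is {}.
Answer: {3}

Derivation:
Constraint 1 (U < X) on D(U)={1,6,8} D(X)={1,3,6,7}: U {1,6,8}->{1,6}; X {1,3,6,7}->{3,6,7}
Constraint 2 (X < Y) on D(X)={3,6,7} D(Y)={3,4,5,6}: X {3,6,7}->{3}; Y {3,4,5,6}->{4,5,6}
Constraint 3 (X != U) on D(X)={3} D(U)={1,6}: no change
So after constraint 3: D(X) = {3}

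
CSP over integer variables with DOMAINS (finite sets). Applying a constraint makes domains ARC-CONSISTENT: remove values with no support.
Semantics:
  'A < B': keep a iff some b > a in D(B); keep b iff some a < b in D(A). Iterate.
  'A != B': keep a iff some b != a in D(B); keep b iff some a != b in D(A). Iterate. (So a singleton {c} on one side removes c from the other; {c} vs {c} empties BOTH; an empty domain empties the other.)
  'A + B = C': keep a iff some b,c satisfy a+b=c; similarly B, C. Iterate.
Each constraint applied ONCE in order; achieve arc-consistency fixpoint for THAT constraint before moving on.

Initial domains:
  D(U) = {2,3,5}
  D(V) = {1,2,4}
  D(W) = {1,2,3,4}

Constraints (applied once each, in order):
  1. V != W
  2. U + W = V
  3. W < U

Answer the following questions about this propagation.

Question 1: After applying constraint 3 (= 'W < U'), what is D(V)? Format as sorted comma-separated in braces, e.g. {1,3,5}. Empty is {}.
Constraint 1 (V != W) on D(V)={1,2,4} D(W)={1,2,3,4}: no change
Constraint 2 (U + W = V) on D(U)={2,3,5} D(W)={1,2,3,4} D(V)={1,2,4}: U {2,3,5}->{2,3}; W {1,2,3,4}->{1,2}; V {1,2,4}->{4}
Constraint 3 (W < U) on D(W)={1,2} D(U)={2,3}: no change
So after constraint 3: D(V) = {4}

Answer: {4}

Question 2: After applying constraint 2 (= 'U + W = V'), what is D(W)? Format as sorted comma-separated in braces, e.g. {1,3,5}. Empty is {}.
Constraint 1 (V != W) on D(V)={1,2,4} D(W)={1,2,3,4}: no change
Constraint 2 (U + W = V) on D(U)={2,3,5} D(W)={1,2,3,4} D(V)={1,2,4}: U {2,3,5}->{2,3}; W {1,2,3,4}->{1,2}; V {1,2,4}->{4}
So after constraint 2: D(W) = {1,2}

Answer: {1,2}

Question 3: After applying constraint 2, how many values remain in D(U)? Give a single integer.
Constraint 1 (V != W) on D(V)={1,2,4} D(W)={1,2,3,4}: no change
Constraint 2 (U + W = V) on D(U)={2,3,5} D(W)={1,2,3,4} D(V)={1,2,4}: U {2,3,5}->{2,3}; W {1,2,3,4}->{1,2}; V {1,2,4}->{4}
So after constraint 2: D(U)={2,3}, size = 2

Answer: 2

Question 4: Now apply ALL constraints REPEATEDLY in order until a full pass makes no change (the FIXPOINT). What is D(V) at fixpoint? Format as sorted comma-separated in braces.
Answer: {4}

Derivation:
pass 0 (initial): D(V)={1,2,4}
pass 1: U {2,3,5}->{2,3}; V {1,2,4}->{4}; W {1,2,3,4}->{1,2}
pass 2: no change
Fixpoint after 2 passes: D(V) = {4}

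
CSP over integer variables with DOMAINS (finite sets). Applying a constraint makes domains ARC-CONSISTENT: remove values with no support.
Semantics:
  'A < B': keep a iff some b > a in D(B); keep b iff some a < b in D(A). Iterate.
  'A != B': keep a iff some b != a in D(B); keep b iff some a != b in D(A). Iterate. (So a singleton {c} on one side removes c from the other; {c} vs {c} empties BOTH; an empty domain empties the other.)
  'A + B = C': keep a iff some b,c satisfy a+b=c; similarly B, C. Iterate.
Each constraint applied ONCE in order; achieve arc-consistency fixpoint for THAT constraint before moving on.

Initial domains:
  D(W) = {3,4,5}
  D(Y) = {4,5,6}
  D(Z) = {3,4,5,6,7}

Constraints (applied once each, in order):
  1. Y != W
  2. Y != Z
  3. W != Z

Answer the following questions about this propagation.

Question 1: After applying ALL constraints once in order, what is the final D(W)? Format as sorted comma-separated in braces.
Constraint 1 (Y != W) on D(Y)={4,5,6} D(W)={3,4,5}: no change
Constraint 2 (Y != Z) on D(Y)={4,5,6} D(Z)={3,4,5,6,7}: no change
Constraint 3 (W != Z) on D(W)={3,4,5} D(Z)={3,4,5,6,7}: no change
So after all 3 constraints: D(W) = {3,4,5}

Answer: {3,4,5}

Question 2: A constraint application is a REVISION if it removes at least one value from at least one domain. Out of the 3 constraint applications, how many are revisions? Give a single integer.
Answer: 0

Derivation:
Constraint 1 (Y != W) on D(Y)={4,5,6} D(W)={3,4,5}: no change => not a revision
Constraint 2 (Y != Z) on D(Y)={4,5,6} D(Z)={3,4,5,6,7}: no change => not a revision
Constraint 3 (W != Z) on D(W)={3,4,5} D(Z)={3,4,5,6,7}: no change => not a revision
Total revisions = 0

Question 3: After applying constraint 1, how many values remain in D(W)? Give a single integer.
Answer: 3

Derivation:
Constraint 1 (Y != W) on D(Y)={4,5,6} D(W)={3,4,5}: no change
So after constraint 1: D(W)={3,4,5}, size = 3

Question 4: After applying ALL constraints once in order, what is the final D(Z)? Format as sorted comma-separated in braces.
Constraint 1 (Y != W) on D(Y)={4,5,6} D(W)={3,4,5}: no change
Constraint 2 (Y != Z) on D(Y)={4,5,6} D(Z)={3,4,5,6,7}: no change
Constraint 3 (W != Z) on D(W)={3,4,5} D(Z)={3,4,5,6,7}: no change
So after all 3 constraints: D(Z) = {3,4,5,6,7}

Answer: {3,4,5,6,7}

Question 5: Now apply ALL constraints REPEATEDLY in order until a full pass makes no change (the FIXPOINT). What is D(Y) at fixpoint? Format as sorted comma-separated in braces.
Answer: {4,5,6}

Derivation:
pass 0 (initial): D(Y)={4,5,6}
pass 1: no change
Fixpoint after 1 passes: D(Y) = {4,5,6}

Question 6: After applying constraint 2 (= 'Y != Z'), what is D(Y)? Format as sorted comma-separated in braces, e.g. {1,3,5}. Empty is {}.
Constraint 1 (Y != W) on D(Y)={4,5,6} D(W)={3,4,5}: no change
Constraint 2 (Y != Z) on D(Y)={4,5,6} D(Z)={3,4,5,6,7}: no change
So after constraint 2: D(Y) = {4,5,6}

Answer: {4,5,6}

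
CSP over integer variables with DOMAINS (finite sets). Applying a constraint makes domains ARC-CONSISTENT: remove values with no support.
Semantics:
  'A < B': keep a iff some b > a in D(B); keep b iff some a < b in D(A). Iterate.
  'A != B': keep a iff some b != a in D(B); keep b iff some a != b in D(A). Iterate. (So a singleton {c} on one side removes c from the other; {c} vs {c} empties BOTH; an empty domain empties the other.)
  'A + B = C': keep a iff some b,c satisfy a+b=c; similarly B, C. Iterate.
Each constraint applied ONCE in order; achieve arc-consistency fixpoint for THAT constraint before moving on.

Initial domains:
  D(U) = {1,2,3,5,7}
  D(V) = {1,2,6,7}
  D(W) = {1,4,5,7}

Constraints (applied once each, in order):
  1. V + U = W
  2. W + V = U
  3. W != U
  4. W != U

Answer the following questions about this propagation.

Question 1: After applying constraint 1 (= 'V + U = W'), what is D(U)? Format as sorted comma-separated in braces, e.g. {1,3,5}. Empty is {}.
Constraint 1 (V + U = W) on D(V)={1,2,6,7} D(U)={1,2,3,5,7} D(W)={1,4,5,7}: V {1,2,6,7}->{1,2,6}; U {1,2,3,5,7}->{1,2,3,5}; W {1,4,5,7}->{4,5,7}
So after constraint 1: D(U) = {1,2,3,5}

Answer: {1,2,3,5}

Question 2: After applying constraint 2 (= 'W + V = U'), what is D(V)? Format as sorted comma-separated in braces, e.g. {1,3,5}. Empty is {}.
Constraint 1 (V + U = W) on D(V)={1,2,6,7} D(U)={1,2,3,5,7} D(W)={1,4,5,7}: V {1,2,6,7}->{1,2,6}; U {1,2,3,5,7}->{1,2,3,5}; W {1,4,5,7}->{4,5,7}
Constraint 2 (W + V = U) on D(W)={4,5,7} D(V)={1,2,6} D(U)={1,2,3,5}: W {4,5,7}->{4}; V {1,2,6}->{1}; U {1,2,3,5}->{5}
So after constraint 2: D(V) = {1}

Answer: {1}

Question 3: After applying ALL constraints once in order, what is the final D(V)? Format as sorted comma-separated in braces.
Constraint 1 (V + U = W) on D(V)={1,2,6,7} D(U)={1,2,3,5,7} D(W)={1,4,5,7}: V {1,2,6,7}->{1,2,6}; U {1,2,3,5,7}->{1,2,3,5}; W {1,4,5,7}->{4,5,7}
Constraint 2 (W + V = U) on D(W)={4,5,7} D(V)={1,2,6} D(U)={1,2,3,5}: W {4,5,7}->{4}; V {1,2,6}->{1}; U {1,2,3,5}->{5}
Constraint 3 (W != U) on D(W)={4} D(U)={5}: no change
Constraint 4 (W != U) on D(W)={4} D(U)={5}: no change
So after all 4 constraints: D(V) = {1}

Answer: {1}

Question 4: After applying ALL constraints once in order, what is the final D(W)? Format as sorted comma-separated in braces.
Answer: {4}

Derivation:
Constraint 1 (V + U = W) on D(V)={1,2,6,7} D(U)={1,2,3,5,7} D(W)={1,4,5,7}: V {1,2,6,7}->{1,2,6}; U {1,2,3,5,7}->{1,2,3,5}; W {1,4,5,7}->{4,5,7}
Constraint 2 (W + V = U) on D(W)={4,5,7} D(V)={1,2,6} D(U)={1,2,3,5}: W {4,5,7}->{4}; V {1,2,6}->{1}; U {1,2,3,5}->{5}
Constraint 3 (W != U) on D(W)={4} D(U)={5}: no change
Constraint 4 (W != U) on D(W)={4} D(U)={5}: no change
So after all 4 constraints: D(W) = {4}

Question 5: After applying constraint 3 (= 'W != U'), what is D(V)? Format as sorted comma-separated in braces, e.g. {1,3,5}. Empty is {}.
Answer: {1}

Derivation:
Constraint 1 (V + U = W) on D(V)={1,2,6,7} D(U)={1,2,3,5,7} D(W)={1,4,5,7}: V {1,2,6,7}->{1,2,6}; U {1,2,3,5,7}->{1,2,3,5}; W {1,4,5,7}->{4,5,7}
Constraint 2 (W + V = U) on D(W)={4,5,7} D(V)={1,2,6} D(U)={1,2,3,5}: W {4,5,7}->{4}; V {1,2,6}->{1}; U {1,2,3,5}->{5}
Constraint 3 (W != U) on D(W)={4} D(U)={5}: no change
So after constraint 3: D(V) = {1}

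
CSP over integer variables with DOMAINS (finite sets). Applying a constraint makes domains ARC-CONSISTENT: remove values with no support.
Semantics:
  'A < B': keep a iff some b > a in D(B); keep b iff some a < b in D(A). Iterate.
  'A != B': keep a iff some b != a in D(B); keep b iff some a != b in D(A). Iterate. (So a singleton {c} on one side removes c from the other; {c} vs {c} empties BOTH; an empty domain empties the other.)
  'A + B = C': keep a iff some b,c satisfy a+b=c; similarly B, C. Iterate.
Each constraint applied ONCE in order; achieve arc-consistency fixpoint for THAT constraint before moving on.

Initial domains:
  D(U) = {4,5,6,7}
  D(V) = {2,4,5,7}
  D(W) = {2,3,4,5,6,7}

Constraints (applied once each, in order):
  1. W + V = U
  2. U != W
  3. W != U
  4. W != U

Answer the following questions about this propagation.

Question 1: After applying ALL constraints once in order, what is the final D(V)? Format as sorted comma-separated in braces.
Answer: {2,4,5}

Derivation:
Constraint 1 (W + V = U) on D(W)={2,3,4,5,6,7} D(V)={2,4,5,7} D(U)={4,5,6,7}: W {2,3,4,5,6,7}->{2,3,4,5}; V {2,4,5,7}->{2,4,5}
Constraint 2 (U != W) on D(U)={4,5,6,7} D(W)={2,3,4,5}: no change
Constraint 3 (W != U) on D(W)={2,3,4,5} D(U)={4,5,6,7}: no change
Constraint 4 (W != U) on D(W)={2,3,4,5} D(U)={4,5,6,7}: no change
So after all 4 constraints: D(V) = {2,4,5}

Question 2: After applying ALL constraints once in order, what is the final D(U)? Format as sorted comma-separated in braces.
Answer: {4,5,6,7}

Derivation:
Constraint 1 (W + V = U) on D(W)={2,3,4,5,6,7} D(V)={2,4,5,7} D(U)={4,5,6,7}: W {2,3,4,5,6,7}->{2,3,4,5}; V {2,4,5,7}->{2,4,5}
Constraint 2 (U != W) on D(U)={4,5,6,7} D(W)={2,3,4,5}: no change
Constraint 3 (W != U) on D(W)={2,3,4,5} D(U)={4,5,6,7}: no change
Constraint 4 (W != U) on D(W)={2,3,4,5} D(U)={4,5,6,7}: no change
So after all 4 constraints: D(U) = {4,5,6,7}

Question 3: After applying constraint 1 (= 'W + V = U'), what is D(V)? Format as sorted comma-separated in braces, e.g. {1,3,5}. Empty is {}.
Answer: {2,4,5}

Derivation:
Constraint 1 (W + V = U) on D(W)={2,3,4,5,6,7} D(V)={2,4,5,7} D(U)={4,5,6,7}: W {2,3,4,5,6,7}->{2,3,4,5}; V {2,4,5,7}->{2,4,5}
So after constraint 1: D(V) = {2,4,5}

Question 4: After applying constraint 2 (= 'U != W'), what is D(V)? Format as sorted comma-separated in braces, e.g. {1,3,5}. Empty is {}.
Constraint 1 (W + V = U) on D(W)={2,3,4,5,6,7} D(V)={2,4,5,7} D(U)={4,5,6,7}: W {2,3,4,5,6,7}->{2,3,4,5}; V {2,4,5,7}->{2,4,5}
Constraint 2 (U != W) on D(U)={4,5,6,7} D(W)={2,3,4,5}: no change
So after constraint 2: D(V) = {2,4,5}

Answer: {2,4,5}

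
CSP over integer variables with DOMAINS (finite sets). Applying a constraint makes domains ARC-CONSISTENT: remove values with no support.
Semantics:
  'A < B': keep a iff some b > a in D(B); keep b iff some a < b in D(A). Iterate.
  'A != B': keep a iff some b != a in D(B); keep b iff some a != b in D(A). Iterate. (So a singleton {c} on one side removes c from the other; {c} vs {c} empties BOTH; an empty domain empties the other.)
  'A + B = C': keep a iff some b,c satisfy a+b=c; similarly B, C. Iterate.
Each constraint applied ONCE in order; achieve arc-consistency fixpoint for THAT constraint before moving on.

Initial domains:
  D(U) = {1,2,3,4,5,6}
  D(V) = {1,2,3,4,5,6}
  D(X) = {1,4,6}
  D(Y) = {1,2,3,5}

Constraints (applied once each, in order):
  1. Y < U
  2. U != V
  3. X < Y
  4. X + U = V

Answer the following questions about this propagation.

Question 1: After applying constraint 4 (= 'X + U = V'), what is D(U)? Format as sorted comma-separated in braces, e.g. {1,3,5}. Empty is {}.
Constraint 1 (Y < U) on D(Y)={1,2,3,5} D(U)={1,2,3,4,5,6}: U {1,2,3,4,5,6}->{2,3,4,5,6}
Constraint 2 (U != V) on D(U)={2,3,4,5,6} D(V)={1,2,3,4,5,6}: no change
Constraint 3 (X < Y) on D(X)={1,4,6} D(Y)={1,2,3,5}: X {1,4,6}->{1,4}; Y {1,2,3,5}->{2,3,5}
Constraint 4 (X + U = V) on D(X)={1,4} D(U)={2,3,4,5,6} D(V)={1,2,3,4,5,6}: U {2,3,4,5,6}->{2,3,4,5}; V {1,2,3,4,5,6}->{3,4,5,6}
So after constraint 4: D(U) = {2,3,4,5}

Answer: {2,3,4,5}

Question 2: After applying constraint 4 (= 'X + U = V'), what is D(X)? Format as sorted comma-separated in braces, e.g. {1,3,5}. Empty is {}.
Constraint 1 (Y < U) on D(Y)={1,2,3,5} D(U)={1,2,3,4,5,6}: U {1,2,3,4,5,6}->{2,3,4,5,6}
Constraint 2 (U != V) on D(U)={2,3,4,5,6} D(V)={1,2,3,4,5,6}: no change
Constraint 3 (X < Y) on D(X)={1,4,6} D(Y)={1,2,3,5}: X {1,4,6}->{1,4}; Y {1,2,3,5}->{2,3,5}
Constraint 4 (X + U = V) on D(X)={1,4} D(U)={2,3,4,5,6} D(V)={1,2,3,4,5,6}: U {2,3,4,5,6}->{2,3,4,5}; V {1,2,3,4,5,6}->{3,4,5,6}
So after constraint 4: D(X) = {1,4}

Answer: {1,4}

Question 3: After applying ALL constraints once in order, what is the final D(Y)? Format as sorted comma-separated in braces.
Constraint 1 (Y < U) on D(Y)={1,2,3,5} D(U)={1,2,3,4,5,6}: U {1,2,3,4,5,6}->{2,3,4,5,6}
Constraint 2 (U != V) on D(U)={2,3,4,5,6} D(V)={1,2,3,4,5,6}: no change
Constraint 3 (X < Y) on D(X)={1,4,6} D(Y)={1,2,3,5}: X {1,4,6}->{1,4}; Y {1,2,3,5}->{2,3,5}
Constraint 4 (X + U = V) on D(X)={1,4} D(U)={2,3,4,5,6} D(V)={1,2,3,4,5,6}: U {2,3,4,5,6}->{2,3,4,5}; V {1,2,3,4,5,6}->{3,4,5,6}
So after all 4 constraints: D(Y) = {2,3,5}

Answer: {2,3,5}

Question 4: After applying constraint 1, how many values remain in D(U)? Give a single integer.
Answer: 5

Derivation:
Constraint 1 (Y < U) on D(Y)={1,2,3,5} D(U)={1,2,3,4,5,6}: U {1,2,3,4,5,6}->{2,3,4,5,6}
So after constraint 1: D(U)={2,3,4,5,6}, size = 5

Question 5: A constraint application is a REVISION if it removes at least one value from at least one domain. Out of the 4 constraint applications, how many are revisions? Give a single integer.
Answer: 3

Derivation:
Constraint 1 (Y < U) on D(Y)={1,2,3,5} D(U)={1,2,3,4,5,6}: U {1,2,3,4,5,6}->{2,3,4,5,6} => REVISION
Constraint 2 (U != V) on D(U)={2,3,4,5,6} D(V)={1,2,3,4,5,6}: no change => not a revision
Constraint 3 (X < Y) on D(X)={1,4,6} D(Y)={1,2,3,5}: X {1,4,6}->{1,4}; Y {1,2,3,5}->{2,3,5} => REVISION
Constraint 4 (X + U = V) on D(X)={1,4} D(U)={2,3,4,5,6} D(V)={1,2,3,4,5,6}: U {2,3,4,5,6}->{2,3,4,5}; V {1,2,3,4,5,6}->{3,4,5,6} => REVISION
Total revisions = 3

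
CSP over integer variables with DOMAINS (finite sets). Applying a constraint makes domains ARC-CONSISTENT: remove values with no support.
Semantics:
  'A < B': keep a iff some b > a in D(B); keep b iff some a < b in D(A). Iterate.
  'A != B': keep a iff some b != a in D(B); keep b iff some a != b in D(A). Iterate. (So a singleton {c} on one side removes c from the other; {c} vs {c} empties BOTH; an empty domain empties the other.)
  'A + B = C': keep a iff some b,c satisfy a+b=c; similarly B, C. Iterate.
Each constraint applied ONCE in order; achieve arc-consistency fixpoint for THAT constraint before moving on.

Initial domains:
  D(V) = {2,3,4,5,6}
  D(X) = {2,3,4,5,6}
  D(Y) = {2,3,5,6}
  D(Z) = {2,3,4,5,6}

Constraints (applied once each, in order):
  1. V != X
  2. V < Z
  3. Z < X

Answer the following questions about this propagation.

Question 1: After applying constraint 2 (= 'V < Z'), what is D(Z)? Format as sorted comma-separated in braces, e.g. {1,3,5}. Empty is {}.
Constraint 1 (V != X) on D(V)={2,3,4,5,6} D(X)={2,3,4,5,6}: no change
Constraint 2 (V < Z) on D(V)={2,3,4,5,6} D(Z)={2,3,4,5,6}: V {2,3,4,5,6}->{2,3,4,5}; Z {2,3,4,5,6}->{3,4,5,6}
So after constraint 2: D(Z) = {3,4,5,6}

Answer: {3,4,5,6}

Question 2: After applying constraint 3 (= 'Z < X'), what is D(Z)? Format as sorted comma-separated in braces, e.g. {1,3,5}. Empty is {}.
Constraint 1 (V != X) on D(V)={2,3,4,5,6} D(X)={2,3,4,5,6}: no change
Constraint 2 (V < Z) on D(V)={2,3,4,5,6} D(Z)={2,3,4,5,6}: V {2,3,4,5,6}->{2,3,4,5}; Z {2,3,4,5,6}->{3,4,5,6}
Constraint 3 (Z < X) on D(Z)={3,4,5,6} D(X)={2,3,4,5,6}: Z {3,4,5,6}->{3,4,5}; X {2,3,4,5,6}->{4,5,6}
So after constraint 3: D(Z) = {3,4,5}

Answer: {3,4,5}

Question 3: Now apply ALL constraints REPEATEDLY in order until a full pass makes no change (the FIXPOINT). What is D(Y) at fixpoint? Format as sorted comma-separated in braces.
pass 0 (initial): D(Y)={2,3,5,6}
pass 1: V {2,3,4,5,6}->{2,3,4,5}; X {2,3,4,5,6}->{4,5,6}; Z {2,3,4,5,6}->{3,4,5}
pass 2: V {2,3,4,5}->{2,3,4}
pass 3: no change
Fixpoint after 3 passes: D(Y) = {2,3,5,6}

Answer: {2,3,5,6}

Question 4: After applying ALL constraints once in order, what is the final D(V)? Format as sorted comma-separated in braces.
Answer: {2,3,4,5}

Derivation:
Constraint 1 (V != X) on D(V)={2,3,4,5,6} D(X)={2,3,4,5,6}: no change
Constraint 2 (V < Z) on D(V)={2,3,4,5,6} D(Z)={2,3,4,5,6}: V {2,3,4,5,6}->{2,3,4,5}; Z {2,3,4,5,6}->{3,4,5,6}
Constraint 3 (Z < X) on D(Z)={3,4,5,6} D(X)={2,3,4,5,6}: Z {3,4,5,6}->{3,4,5}; X {2,3,4,5,6}->{4,5,6}
So after all 3 constraints: D(V) = {2,3,4,5}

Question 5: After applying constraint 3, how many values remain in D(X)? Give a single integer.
Answer: 3

Derivation:
Constraint 1 (V != X) on D(V)={2,3,4,5,6} D(X)={2,3,4,5,6}: no change
Constraint 2 (V < Z) on D(V)={2,3,4,5,6} D(Z)={2,3,4,5,6}: V {2,3,4,5,6}->{2,3,4,5}; Z {2,3,4,5,6}->{3,4,5,6}
Constraint 3 (Z < X) on D(Z)={3,4,5,6} D(X)={2,3,4,5,6}: Z {3,4,5,6}->{3,4,5}; X {2,3,4,5,6}->{4,5,6}
So after constraint 3: D(X)={4,5,6}, size = 3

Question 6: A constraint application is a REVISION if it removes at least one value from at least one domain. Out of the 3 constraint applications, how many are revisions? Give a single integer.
Constraint 1 (V != X) on D(V)={2,3,4,5,6} D(X)={2,3,4,5,6}: no change => not a revision
Constraint 2 (V < Z) on D(V)={2,3,4,5,6} D(Z)={2,3,4,5,6}: V {2,3,4,5,6}->{2,3,4,5}; Z {2,3,4,5,6}->{3,4,5,6} => REVISION
Constraint 3 (Z < X) on D(Z)={3,4,5,6} D(X)={2,3,4,5,6}: Z {3,4,5,6}->{3,4,5}; X {2,3,4,5,6}->{4,5,6} => REVISION
Total revisions = 2

Answer: 2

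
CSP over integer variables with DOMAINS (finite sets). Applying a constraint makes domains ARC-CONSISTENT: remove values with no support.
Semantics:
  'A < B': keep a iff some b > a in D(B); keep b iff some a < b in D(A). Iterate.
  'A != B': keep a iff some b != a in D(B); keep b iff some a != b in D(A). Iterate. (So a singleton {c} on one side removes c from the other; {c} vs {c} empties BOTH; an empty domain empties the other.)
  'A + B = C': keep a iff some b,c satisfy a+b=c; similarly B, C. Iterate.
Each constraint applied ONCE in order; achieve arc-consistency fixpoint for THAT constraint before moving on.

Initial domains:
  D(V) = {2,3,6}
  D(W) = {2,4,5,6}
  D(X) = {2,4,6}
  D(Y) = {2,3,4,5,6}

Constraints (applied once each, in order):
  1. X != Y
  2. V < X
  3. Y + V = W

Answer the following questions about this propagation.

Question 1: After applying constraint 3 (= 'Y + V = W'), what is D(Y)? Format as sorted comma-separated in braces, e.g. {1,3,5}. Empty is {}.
Constraint 1 (X != Y) on D(X)={2,4,6} D(Y)={2,3,4,5,6}: no change
Constraint 2 (V < X) on D(V)={2,3,6} D(X)={2,4,6}: V {2,3,6}->{2,3}; X {2,4,6}->{4,6}
Constraint 3 (Y + V = W) on D(Y)={2,3,4,5,6} D(V)={2,3} D(W)={2,4,5,6}: Y {2,3,4,5,6}->{2,3,4}; W {2,4,5,6}->{4,5,6}
So after constraint 3: D(Y) = {2,3,4}

Answer: {2,3,4}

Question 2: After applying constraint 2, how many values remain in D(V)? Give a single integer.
Answer: 2

Derivation:
Constraint 1 (X != Y) on D(X)={2,4,6} D(Y)={2,3,4,5,6}: no change
Constraint 2 (V < X) on D(V)={2,3,6} D(X)={2,4,6}: V {2,3,6}->{2,3}; X {2,4,6}->{4,6}
So after constraint 2: D(V)={2,3}, size = 2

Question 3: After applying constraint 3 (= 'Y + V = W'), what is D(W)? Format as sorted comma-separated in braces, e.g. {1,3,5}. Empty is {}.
Answer: {4,5,6}

Derivation:
Constraint 1 (X != Y) on D(X)={2,4,6} D(Y)={2,3,4,5,6}: no change
Constraint 2 (V < X) on D(V)={2,3,6} D(X)={2,4,6}: V {2,3,6}->{2,3}; X {2,4,6}->{4,6}
Constraint 3 (Y + V = W) on D(Y)={2,3,4,5,6} D(V)={2,3} D(W)={2,4,5,6}: Y {2,3,4,5,6}->{2,3,4}; W {2,4,5,6}->{4,5,6}
So after constraint 3: D(W) = {4,5,6}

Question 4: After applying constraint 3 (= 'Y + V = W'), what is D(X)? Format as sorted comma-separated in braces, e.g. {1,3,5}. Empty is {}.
Answer: {4,6}

Derivation:
Constraint 1 (X != Y) on D(X)={2,4,6} D(Y)={2,3,4,5,6}: no change
Constraint 2 (V < X) on D(V)={2,3,6} D(X)={2,4,6}: V {2,3,6}->{2,3}; X {2,4,6}->{4,6}
Constraint 3 (Y + V = W) on D(Y)={2,3,4,5,6} D(V)={2,3} D(W)={2,4,5,6}: Y {2,3,4,5,6}->{2,3,4}; W {2,4,5,6}->{4,5,6}
So after constraint 3: D(X) = {4,6}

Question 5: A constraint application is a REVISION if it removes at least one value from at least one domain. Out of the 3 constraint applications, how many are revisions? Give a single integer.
Answer: 2

Derivation:
Constraint 1 (X != Y) on D(X)={2,4,6} D(Y)={2,3,4,5,6}: no change => not a revision
Constraint 2 (V < X) on D(V)={2,3,6} D(X)={2,4,6}: V {2,3,6}->{2,3}; X {2,4,6}->{4,6} => REVISION
Constraint 3 (Y + V = W) on D(Y)={2,3,4,5,6} D(V)={2,3} D(W)={2,4,5,6}: Y {2,3,4,5,6}->{2,3,4}; W {2,4,5,6}->{4,5,6} => REVISION
Total revisions = 2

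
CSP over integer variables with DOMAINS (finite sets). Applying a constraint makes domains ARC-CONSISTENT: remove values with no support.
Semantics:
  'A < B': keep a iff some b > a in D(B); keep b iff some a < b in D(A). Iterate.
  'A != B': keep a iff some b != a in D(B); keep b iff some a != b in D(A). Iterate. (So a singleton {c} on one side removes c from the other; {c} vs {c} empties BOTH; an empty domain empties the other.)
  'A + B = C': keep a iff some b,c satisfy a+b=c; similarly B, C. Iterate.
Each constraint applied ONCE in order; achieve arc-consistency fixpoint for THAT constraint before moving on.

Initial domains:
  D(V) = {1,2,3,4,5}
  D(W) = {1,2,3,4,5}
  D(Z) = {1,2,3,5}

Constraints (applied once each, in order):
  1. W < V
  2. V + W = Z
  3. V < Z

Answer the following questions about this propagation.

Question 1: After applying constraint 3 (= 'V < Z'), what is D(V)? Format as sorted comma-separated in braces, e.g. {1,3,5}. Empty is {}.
Answer: {2,3,4}

Derivation:
Constraint 1 (W < V) on D(W)={1,2,3,4,5} D(V)={1,2,3,4,5}: W {1,2,3,4,5}->{1,2,3,4}; V {1,2,3,4,5}->{2,3,4,5}
Constraint 2 (V + W = Z) on D(V)={2,3,4,5} D(W)={1,2,3,4} D(Z)={1,2,3,5}: V {2,3,4,5}->{2,3,4}; W {1,2,3,4}->{1,2,3}; Z {1,2,3,5}->{3,5}
Constraint 3 (V < Z) on D(V)={2,3,4} D(Z)={3,5}: no change
So after constraint 3: D(V) = {2,3,4}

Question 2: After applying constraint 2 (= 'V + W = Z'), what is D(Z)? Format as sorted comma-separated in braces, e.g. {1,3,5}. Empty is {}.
Answer: {3,5}

Derivation:
Constraint 1 (W < V) on D(W)={1,2,3,4,5} D(V)={1,2,3,4,5}: W {1,2,3,4,5}->{1,2,3,4}; V {1,2,3,4,5}->{2,3,4,5}
Constraint 2 (V + W = Z) on D(V)={2,3,4,5} D(W)={1,2,3,4} D(Z)={1,2,3,5}: V {2,3,4,5}->{2,3,4}; W {1,2,3,4}->{1,2,3}; Z {1,2,3,5}->{3,5}
So after constraint 2: D(Z) = {3,5}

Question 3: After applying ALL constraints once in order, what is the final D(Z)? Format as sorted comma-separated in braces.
Answer: {3,5}

Derivation:
Constraint 1 (W < V) on D(W)={1,2,3,4,5} D(V)={1,2,3,4,5}: W {1,2,3,4,5}->{1,2,3,4}; V {1,2,3,4,5}->{2,3,4,5}
Constraint 2 (V + W = Z) on D(V)={2,3,4,5} D(W)={1,2,3,4} D(Z)={1,2,3,5}: V {2,3,4,5}->{2,3,4}; W {1,2,3,4}->{1,2,3}; Z {1,2,3,5}->{3,5}
Constraint 3 (V < Z) on D(V)={2,3,4} D(Z)={3,5}: no change
So after all 3 constraints: D(Z) = {3,5}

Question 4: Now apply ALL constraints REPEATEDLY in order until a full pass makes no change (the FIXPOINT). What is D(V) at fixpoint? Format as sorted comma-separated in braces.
pass 0 (initial): D(V)={1,2,3,4,5}
pass 1: V {1,2,3,4,5}->{2,3,4}; W {1,2,3,4,5}->{1,2,3}; Z {1,2,3,5}->{3,5}
pass 2: no change
Fixpoint after 2 passes: D(V) = {2,3,4}

Answer: {2,3,4}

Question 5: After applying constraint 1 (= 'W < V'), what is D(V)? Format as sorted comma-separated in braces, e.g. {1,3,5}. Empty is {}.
Answer: {2,3,4,5}

Derivation:
Constraint 1 (W < V) on D(W)={1,2,3,4,5} D(V)={1,2,3,4,5}: W {1,2,3,4,5}->{1,2,3,4}; V {1,2,3,4,5}->{2,3,4,5}
So after constraint 1: D(V) = {2,3,4,5}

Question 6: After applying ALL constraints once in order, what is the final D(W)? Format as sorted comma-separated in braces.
Constraint 1 (W < V) on D(W)={1,2,3,4,5} D(V)={1,2,3,4,5}: W {1,2,3,4,5}->{1,2,3,4}; V {1,2,3,4,5}->{2,3,4,5}
Constraint 2 (V + W = Z) on D(V)={2,3,4,5} D(W)={1,2,3,4} D(Z)={1,2,3,5}: V {2,3,4,5}->{2,3,4}; W {1,2,3,4}->{1,2,3}; Z {1,2,3,5}->{3,5}
Constraint 3 (V < Z) on D(V)={2,3,4} D(Z)={3,5}: no change
So after all 3 constraints: D(W) = {1,2,3}

Answer: {1,2,3}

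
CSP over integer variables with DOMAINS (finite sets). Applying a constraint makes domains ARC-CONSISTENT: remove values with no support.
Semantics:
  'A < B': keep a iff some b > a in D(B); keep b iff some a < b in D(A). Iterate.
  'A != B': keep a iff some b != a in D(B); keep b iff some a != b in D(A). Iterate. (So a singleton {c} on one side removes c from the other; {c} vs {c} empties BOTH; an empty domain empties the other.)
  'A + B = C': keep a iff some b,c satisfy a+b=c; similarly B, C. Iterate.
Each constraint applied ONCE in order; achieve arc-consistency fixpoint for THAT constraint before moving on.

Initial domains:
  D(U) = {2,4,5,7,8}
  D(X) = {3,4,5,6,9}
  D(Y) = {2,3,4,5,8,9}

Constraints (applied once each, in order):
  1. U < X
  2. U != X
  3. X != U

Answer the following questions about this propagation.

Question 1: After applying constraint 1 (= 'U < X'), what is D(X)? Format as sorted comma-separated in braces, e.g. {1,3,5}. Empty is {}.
Constraint 1 (U < X) on D(U)={2,4,5,7,8} D(X)={3,4,5,6,9}: no change
So after constraint 1: D(X) = {3,4,5,6,9}

Answer: {3,4,5,6,9}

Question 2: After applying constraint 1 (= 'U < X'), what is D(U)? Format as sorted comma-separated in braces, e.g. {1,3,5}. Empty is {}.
Constraint 1 (U < X) on D(U)={2,4,5,7,8} D(X)={3,4,5,6,9}: no change
So after constraint 1: D(U) = {2,4,5,7,8}

Answer: {2,4,5,7,8}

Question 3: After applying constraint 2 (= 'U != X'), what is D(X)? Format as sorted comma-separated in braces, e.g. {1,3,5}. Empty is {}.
Answer: {3,4,5,6,9}

Derivation:
Constraint 1 (U < X) on D(U)={2,4,5,7,8} D(X)={3,4,5,6,9}: no change
Constraint 2 (U != X) on D(U)={2,4,5,7,8} D(X)={3,4,5,6,9}: no change
So after constraint 2: D(X) = {3,4,5,6,9}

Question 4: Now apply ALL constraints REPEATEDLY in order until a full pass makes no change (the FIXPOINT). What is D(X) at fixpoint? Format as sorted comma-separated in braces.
Answer: {3,4,5,6,9}

Derivation:
pass 0 (initial): D(X)={3,4,5,6,9}
pass 1: no change
Fixpoint after 1 passes: D(X) = {3,4,5,6,9}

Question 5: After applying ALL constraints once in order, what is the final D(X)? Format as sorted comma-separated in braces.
Constraint 1 (U < X) on D(U)={2,4,5,7,8} D(X)={3,4,5,6,9}: no change
Constraint 2 (U != X) on D(U)={2,4,5,7,8} D(X)={3,4,5,6,9}: no change
Constraint 3 (X != U) on D(X)={3,4,5,6,9} D(U)={2,4,5,7,8}: no change
So after all 3 constraints: D(X) = {3,4,5,6,9}

Answer: {3,4,5,6,9}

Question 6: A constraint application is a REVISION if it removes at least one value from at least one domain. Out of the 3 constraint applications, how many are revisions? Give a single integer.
Constraint 1 (U < X) on D(U)={2,4,5,7,8} D(X)={3,4,5,6,9}: no change => not a revision
Constraint 2 (U != X) on D(U)={2,4,5,7,8} D(X)={3,4,5,6,9}: no change => not a revision
Constraint 3 (X != U) on D(X)={3,4,5,6,9} D(U)={2,4,5,7,8}: no change => not a revision
Total revisions = 0

Answer: 0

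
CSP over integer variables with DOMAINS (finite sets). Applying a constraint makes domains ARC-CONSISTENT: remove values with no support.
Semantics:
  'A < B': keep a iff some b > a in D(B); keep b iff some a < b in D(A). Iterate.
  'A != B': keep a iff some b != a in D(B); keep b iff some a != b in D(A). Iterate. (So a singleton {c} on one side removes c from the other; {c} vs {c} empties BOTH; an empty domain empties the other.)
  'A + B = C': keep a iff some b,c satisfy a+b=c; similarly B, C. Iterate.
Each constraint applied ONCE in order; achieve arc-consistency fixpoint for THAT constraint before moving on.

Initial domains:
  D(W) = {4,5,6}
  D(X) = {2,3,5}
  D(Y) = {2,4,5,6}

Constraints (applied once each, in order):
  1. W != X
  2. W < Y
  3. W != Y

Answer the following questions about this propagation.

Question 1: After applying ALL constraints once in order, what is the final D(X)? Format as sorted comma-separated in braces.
Constraint 1 (W != X) on D(W)={4,5,6} D(X)={2,3,5}: no change
Constraint 2 (W < Y) on D(W)={4,5,6} D(Y)={2,4,5,6}: W {4,5,6}->{4,5}; Y {2,4,5,6}->{5,6}
Constraint 3 (W != Y) on D(W)={4,5} D(Y)={5,6}: no change
So after all 3 constraints: D(X) = {2,3,5}

Answer: {2,3,5}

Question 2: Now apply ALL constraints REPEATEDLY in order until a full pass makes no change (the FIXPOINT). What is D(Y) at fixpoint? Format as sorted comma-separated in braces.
pass 0 (initial): D(Y)={2,4,5,6}
pass 1: W {4,5,6}->{4,5}; Y {2,4,5,6}->{5,6}
pass 2: no change
Fixpoint after 2 passes: D(Y) = {5,6}

Answer: {5,6}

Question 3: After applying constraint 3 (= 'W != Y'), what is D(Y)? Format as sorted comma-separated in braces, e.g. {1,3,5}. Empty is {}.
Constraint 1 (W != X) on D(W)={4,5,6} D(X)={2,3,5}: no change
Constraint 2 (W < Y) on D(W)={4,5,6} D(Y)={2,4,5,6}: W {4,5,6}->{4,5}; Y {2,4,5,6}->{5,6}
Constraint 3 (W != Y) on D(W)={4,5} D(Y)={5,6}: no change
So after constraint 3: D(Y) = {5,6}

Answer: {5,6}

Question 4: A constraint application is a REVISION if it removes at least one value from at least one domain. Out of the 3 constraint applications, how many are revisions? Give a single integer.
Answer: 1

Derivation:
Constraint 1 (W != X) on D(W)={4,5,6} D(X)={2,3,5}: no change => not a revision
Constraint 2 (W < Y) on D(W)={4,5,6} D(Y)={2,4,5,6}: W {4,5,6}->{4,5}; Y {2,4,5,6}->{5,6} => REVISION
Constraint 3 (W != Y) on D(W)={4,5} D(Y)={5,6}: no change => not a revision
Total revisions = 1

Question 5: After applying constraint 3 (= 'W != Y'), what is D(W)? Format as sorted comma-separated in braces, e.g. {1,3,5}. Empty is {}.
Answer: {4,5}

Derivation:
Constraint 1 (W != X) on D(W)={4,5,6} D(X)={2,3,5}: no change
Constraint 2 (W < Y) on D(W)={4,5,6} D(Y)={2,4,5,6}: W {4,5,6}->{4,5}; Y {2,4,5,6}->{5,6}
Constraint 3 (W != Y) on D(W)={4,5} D(Y)={5,6}: no change
So after constraint 3: D(W) = {4,5}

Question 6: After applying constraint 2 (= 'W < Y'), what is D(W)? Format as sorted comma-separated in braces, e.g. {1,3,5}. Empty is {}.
Constraint 1 (W != X) on D(W)={4,5,6} D(X)={2,3,5}: no change
Constraint 2 (W < Y) on D(W)={4,5,6} D(Y)={2,4,5,6}: W {4,5,6}->{4,5}; Y {2,4,5,6}->{5,6}
So after constraint 2: D(W) = {4,5}

Answer: {4,5}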